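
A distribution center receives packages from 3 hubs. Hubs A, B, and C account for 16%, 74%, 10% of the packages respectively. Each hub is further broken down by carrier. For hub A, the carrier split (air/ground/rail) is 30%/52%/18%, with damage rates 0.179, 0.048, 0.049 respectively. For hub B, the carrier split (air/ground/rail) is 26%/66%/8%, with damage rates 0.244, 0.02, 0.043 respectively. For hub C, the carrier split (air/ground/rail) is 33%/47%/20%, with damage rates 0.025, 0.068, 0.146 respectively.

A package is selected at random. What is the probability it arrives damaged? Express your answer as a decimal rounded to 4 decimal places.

0.0802

P(D|A) = 0.3·0.179 + 0.52·0.048 + 0.18·0.049 = 0.0537 + 0.02496 + 0.00882 = 0.08748
P(D|B) = 0.26·0.244 + 0.66·0.02 + 0.08·0.043 = 0.06344 + 0.0132 + 0.00344 = 0.08008
P(D|C) = 0.33·0.025 + 0.47·0.068 + 0.2·0.146 = 0.00825 + 0.03196 + 0.0292 = 0.06941
By total probability over the outer partition,
P(D) = 0.16·0.08748 + 0.74·0.08008 + 0.1·0.06941
      = 0.0139968 + 0.0592592 + 0.006941 = 0.080197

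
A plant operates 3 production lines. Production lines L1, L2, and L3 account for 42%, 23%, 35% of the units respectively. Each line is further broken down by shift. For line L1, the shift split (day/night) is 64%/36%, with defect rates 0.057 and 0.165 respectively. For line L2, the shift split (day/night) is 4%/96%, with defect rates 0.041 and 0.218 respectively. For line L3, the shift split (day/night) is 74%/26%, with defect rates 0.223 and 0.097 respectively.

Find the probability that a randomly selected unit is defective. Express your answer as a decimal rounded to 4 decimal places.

0.1554

P(D|L1) = 0.64·0.057 + 0.36·0.165 = 0.03648 + 0.0594 = 0.09588
P(D|L2) = 0.04·0.041 + 0.96·0.218 = 0.00164 + 0.20928 = 0.21092
P(D|L3) = 0.74·0.223 + 0.26·0.097 = 0.16502 + 0.02522 = 0.19024
Then overall,
P(D) = 0.42·0.09588 + 0.23·0.21092 + 0.35·0.19024
      = 0.0402696 + 0.0485116 + 0.066584 = 0.1553652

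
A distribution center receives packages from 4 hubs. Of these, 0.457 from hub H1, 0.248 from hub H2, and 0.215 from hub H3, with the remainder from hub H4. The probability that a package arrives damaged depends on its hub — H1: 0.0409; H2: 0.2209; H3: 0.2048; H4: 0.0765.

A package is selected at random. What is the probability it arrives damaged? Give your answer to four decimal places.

P(D) ≈ 0.1236

P(H4) = 1 − (0.457 + 0.248 + 0.215) = 0.08.
P(D) = P(D|H1)·P(H1) + P(D|H2)·P(H2) + P(D|H3)·P(H3) + P(D|H4)·P(H4)
      = 0.0409·0.457 + 0.2209·0.248 + 0.2048·0.215 + 0.0765·0.08
      = 0.0186913 + 0.0547832 + 0.044032 + 0.00612 = 0.1236265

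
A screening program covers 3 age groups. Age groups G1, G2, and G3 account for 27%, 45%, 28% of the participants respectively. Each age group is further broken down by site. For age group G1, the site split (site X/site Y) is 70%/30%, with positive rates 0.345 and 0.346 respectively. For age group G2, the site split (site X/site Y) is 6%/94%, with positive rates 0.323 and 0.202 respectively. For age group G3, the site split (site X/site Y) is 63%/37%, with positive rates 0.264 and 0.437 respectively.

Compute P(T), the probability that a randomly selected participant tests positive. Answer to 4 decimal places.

0.2792

P(T|G1) = 0.7·0.345 + 0.3·0.346 = 0.2415 + 0.1038 = 0.3453
P(T|G2) = 0.06·0.323 + 0.94·0.202 = 0.01938 + 0.18988 = 0.20926
P(T|G3) = 0.63·0.264 + 0.37·0.437 = 0.16632 + 0.16169 = 0.32801
By total probability over the outer partition,
P(T) = 0.27·0.3453 + 0.45·0.20926 + 0.28·0.32801
      = 0.093231 + 0.094167 + 0.0918428 = 0.2792408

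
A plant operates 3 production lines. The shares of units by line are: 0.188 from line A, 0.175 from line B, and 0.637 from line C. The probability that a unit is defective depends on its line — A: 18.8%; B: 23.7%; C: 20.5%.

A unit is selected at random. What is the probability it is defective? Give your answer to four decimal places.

P(D) ≈ 0.2074

Using total probability over the partition,
P(D) = P(D|A)·P(A) + P(D|B)·P(B) + P(D|C)·P(C)
      = 0.188·0.188 + 0.237·0.175 + 0.205·0.637
      = 0.035344 + 0.041475 + 0.130585 = 0.207404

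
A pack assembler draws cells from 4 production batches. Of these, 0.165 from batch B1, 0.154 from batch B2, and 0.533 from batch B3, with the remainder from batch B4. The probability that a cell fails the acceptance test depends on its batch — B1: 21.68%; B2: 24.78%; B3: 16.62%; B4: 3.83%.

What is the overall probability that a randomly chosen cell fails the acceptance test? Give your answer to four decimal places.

0.1682

P(B4) = 1 − (0.165 + 0.154 + 0.533) = 0.148.
By the law of total probability,
P(F) = P(F|B1)·P(B1) + P(F|B2)·P(B2) + P(F|B3)·P(B3) + P(F|B4)·P(B4)
      = 0.2168·0.165 + 0.2478·0.154 + 0.1662·0.533 + 0.0383·0.148
      = 0.035772 + 0.0381612 + 0.0885846 + 0.0056684 = 0.1681862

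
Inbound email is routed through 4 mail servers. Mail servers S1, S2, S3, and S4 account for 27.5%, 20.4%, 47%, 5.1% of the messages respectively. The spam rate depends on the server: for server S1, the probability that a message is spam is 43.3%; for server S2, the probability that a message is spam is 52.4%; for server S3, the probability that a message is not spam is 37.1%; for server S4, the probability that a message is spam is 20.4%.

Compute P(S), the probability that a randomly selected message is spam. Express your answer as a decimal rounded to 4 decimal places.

P(S|S3) = 1 − 0.371 = 0.629.
By the law of total probability,
P(S) = P(S|S1)·P(S1) + P(S|S2)·P(S2) + P(S|S3)·P(S3) + P(S|S4)·P(S4)
      = 0.433·0.275 + 0.524·0.204 + 0.629·0.47 + 0.204·0.051
      = 0.119075 + 0.106896 + 0.29563 + 0.010404 = 0.532005

P(S) ≈ 0.5320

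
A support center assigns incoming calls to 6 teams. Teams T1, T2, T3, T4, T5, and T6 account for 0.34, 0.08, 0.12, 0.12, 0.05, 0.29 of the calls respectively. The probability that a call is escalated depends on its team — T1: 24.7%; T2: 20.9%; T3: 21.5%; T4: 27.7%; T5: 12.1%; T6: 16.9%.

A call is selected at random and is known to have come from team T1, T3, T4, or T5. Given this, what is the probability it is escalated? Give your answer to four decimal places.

Let S = {T1, T3, T4, T5}.
P(S) = 0.34 + 0.12 + 0.12 + 0.05 = 0.63.
P(E ∩ S) = 0.247·0.34 + 0.215·0.12 + 0.277·0.12 + 0.121·0.05 = 0.08398 + 0.0258 + 0.03324 + 0.00605 = 0.14907.
P(E | S) = 0.14907 / 0.63 = 0.236619…

P(E|S) ≈ 0.2366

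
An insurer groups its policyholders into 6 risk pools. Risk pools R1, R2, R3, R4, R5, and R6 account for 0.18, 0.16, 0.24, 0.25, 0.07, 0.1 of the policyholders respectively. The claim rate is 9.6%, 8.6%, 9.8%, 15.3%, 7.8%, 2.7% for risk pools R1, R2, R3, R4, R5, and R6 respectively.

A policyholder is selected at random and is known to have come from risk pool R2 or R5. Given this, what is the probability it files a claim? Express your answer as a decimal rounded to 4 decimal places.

Let S = {R2, R5}.
P(S) = 0.16 + 0.07 = 0.23.
P(C ∩ S) = 0.086·0.16 + 0.078·0.07 = 0.01376 + 0.00546 = 0.01922.
P(C | S) = 0.01922 / 0.23 = 0.083565…

0.0836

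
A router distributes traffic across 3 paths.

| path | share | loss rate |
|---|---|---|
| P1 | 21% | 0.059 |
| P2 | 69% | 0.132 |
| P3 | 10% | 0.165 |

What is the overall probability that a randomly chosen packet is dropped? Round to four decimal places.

0.1200

P(L) = P(L|P1)·P(P1) + P(L|P2)·P(P2) + P(L|P3)·P(P3)
      = 0.059·0.21 + 0.132·0.69 + 0.165·0.1
      = 0.01239 + 0.09108 + 0.0165 = 0.11997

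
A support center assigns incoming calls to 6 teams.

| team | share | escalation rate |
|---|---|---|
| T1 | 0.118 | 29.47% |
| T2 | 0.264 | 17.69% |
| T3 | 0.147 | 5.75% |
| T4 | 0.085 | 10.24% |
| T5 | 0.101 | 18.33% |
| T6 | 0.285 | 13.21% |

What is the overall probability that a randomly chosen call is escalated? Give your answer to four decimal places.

0.1548

Summing over the partition,
P(E) = P(E|T1)·P(T1) + P(E|T2)·P(T2) + P(E|T3)·P(T3) + P(E|T4)·P(T4) + P(E|T5)·P(T5) + P(E|T6)·P(T6)
      = 0.2947·0.118 + 0.1769·0.264 + 0.0575·0.147 + 0.1024·0.085 + 0.1833·0.101 + 0.1321·0.285
      = 0.0347746 + 0.0467016 + 0.0084525 + 0.008704 + 0.0185133 + 0.0376485 = 0.1547945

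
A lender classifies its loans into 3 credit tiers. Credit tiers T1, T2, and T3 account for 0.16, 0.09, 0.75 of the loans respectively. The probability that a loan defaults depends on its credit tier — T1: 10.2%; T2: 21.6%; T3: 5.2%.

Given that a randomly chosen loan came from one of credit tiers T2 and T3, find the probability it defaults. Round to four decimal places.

P(D|S) ≈ 0.0696

Let S = {T2, T3}.
P(S) = 0.09 + 0.75 = 0.84.
P(D ∩ S) = 0.216·0.09 + 0.052·0.75 = 0.01944 + 0.039 = 0.05844.
P(D | S) = 0.05844 / 0.84 = 0.069571…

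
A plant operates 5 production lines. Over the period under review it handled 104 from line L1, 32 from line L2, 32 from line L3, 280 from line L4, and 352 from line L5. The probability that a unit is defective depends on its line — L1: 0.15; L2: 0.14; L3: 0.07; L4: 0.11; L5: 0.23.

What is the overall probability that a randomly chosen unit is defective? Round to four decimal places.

0.1676

Total: 104 + 32 + 32 + 280 + 352 = 800.
P(L1) = 104/800 = 0.13. P(L2) = 32/800 = 0.04. P(L3) = 32/800 = 0.04. P(L4) = 280/800 = 0.35. P(L5) = 352/800 = 0.44.
P(D) = P(D|L1)·P(L1) + P(D|L2)·P(L2) + P(D|L3)·P(L3) + P(D|L4)·P(L4) + P(D|L5)·P(L5)
      = 0.15·0.13 + 0.14·0.04 + 0.07·0.04 + 0.11·0.35 + 0.23·0.44
      = 0.0195 + 0.0056 + 0.0028 + 0.0385 + 0.1012 = 0.1676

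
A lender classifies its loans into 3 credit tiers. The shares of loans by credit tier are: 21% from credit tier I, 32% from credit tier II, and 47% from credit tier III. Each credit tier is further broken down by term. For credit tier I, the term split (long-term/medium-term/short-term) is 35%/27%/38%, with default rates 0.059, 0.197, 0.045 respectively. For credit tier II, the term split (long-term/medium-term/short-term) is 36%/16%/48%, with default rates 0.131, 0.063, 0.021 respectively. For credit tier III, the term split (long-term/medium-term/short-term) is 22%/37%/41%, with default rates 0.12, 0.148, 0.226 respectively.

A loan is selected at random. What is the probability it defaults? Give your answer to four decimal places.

P(D) ≈ 0.1223

P(D|I) = 0.35·0.059 + 0.27·0.197 + 0.38·0.045 = 0.02065 + 0.05319 + 0.0171 = 0.09094
P(D|II) = 0.36·0.131 + 0.16·0.063 + 0.48·0.021 = 0.04716 + 0.01008 + 0.01008 = 0.06732
P(D|III) = 0.22·0.12 + 0.37·0.148 + 0.41·0.226 = 0.0264 + 0.05476 + 0.09266 = 0.17382
By total probability over the outer partition,
P(D) = 0.21·0.09094 + 0.32·0.06732 + 0.47·0.17382
      = 0.0190974 + 0.0215424 + 0.0816954 = 0.1223352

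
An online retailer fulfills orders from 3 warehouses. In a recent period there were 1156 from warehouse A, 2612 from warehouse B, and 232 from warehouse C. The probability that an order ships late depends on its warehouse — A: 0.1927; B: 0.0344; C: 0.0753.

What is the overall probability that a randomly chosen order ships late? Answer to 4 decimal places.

Total: 1156 + 2612 + 232 = 4000.
P(A) = 1156/4000 = 0.289. P(B) = 2612/4000 = 0.653. P(C) = 232/4000 = 0.058.
P(L) = P(L|A)·P(A) + P(L|B)·P(B) + P(L|C)·P(C)
      = 0.1927·0.289 + 0.0344·0.653 + 0.0753·0.058
      = 0.0556903 + 0.0224632 + 0.0043674 = 0.0825209

P(L) ≈ 0.0825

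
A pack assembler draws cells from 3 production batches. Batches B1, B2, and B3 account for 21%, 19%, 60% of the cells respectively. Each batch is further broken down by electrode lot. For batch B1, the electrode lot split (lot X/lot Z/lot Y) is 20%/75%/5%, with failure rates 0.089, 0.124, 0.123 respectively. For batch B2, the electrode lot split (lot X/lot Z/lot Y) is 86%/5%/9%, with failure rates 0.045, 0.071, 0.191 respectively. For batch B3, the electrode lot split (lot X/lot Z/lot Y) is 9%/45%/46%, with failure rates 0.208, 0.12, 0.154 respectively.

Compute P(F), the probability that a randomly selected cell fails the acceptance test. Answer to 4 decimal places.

P(F|B1) = 0.2·0.089 + 0.75·0.124 + 0.05·0.123 = 0.0178 + 0.093 + 0.00615 = 0.11695
P(F|B2) = 0.86·0.045 + 0.05·0.071 + 0.09·0.191 = 0.0387 + 0.00355 + 0.01719 = 0.05944
P(F|B3) = 0.09·0.208 + 0.45·0.12 + 0.46·0.154 = 0.01872 + 0.054 + 0.07084 = 0.14356
Then overall,
P(F) = 0.21·0.11695 + 0.19·0.05944 + 0.6·0.14356
      = 0.0245595 + 0.0112936 + 0.086136 = 0.1219891

P(F) ≈ 0.1220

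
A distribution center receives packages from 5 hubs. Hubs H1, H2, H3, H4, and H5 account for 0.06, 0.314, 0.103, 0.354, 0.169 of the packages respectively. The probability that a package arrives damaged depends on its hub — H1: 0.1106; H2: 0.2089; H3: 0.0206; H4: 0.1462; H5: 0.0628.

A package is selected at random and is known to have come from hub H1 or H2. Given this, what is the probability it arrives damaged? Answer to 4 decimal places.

0.1931

Let S = {H1, H2}.
P(S) = 0.06 + 0.314 = 0.374.
P(D ∩ S) = 0.1106·0.06 + 0.2089·0.314 = 0.006636 + 0.0655946 = 0.0722306.
P(D | S) = 0.0722306 / 0.374 = 0.193130…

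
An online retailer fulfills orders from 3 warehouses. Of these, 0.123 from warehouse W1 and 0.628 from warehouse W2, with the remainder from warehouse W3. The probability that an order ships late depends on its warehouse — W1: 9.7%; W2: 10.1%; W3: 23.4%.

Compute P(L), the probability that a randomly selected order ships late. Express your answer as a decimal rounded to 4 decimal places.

P(L) ≈ 0.1336

P(W3) = 1 − (0.123 + 0.628) = 0.249.
Summing over the partition,
P(L) = P(L|W1)·P(W1) + P(L|W2)·P(W2) + P(L|W3)·P(W3)
      = 0.097·0.123 + 0.101·0.628 + 0.234·0.249
      = 0.011931 + 0.063428 + 0.058266 = 0.133625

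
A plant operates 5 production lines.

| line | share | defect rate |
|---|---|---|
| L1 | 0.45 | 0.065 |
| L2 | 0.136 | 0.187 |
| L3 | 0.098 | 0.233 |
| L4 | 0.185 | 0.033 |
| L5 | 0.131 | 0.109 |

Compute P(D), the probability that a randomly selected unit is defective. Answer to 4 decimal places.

P(D) = P(D|L1)·P(L1) + P(D|L2)·P(L2) + P(D|L3)·P(L3) + P(D|L4)·P(L4) + P(D|L5)·P(L5)
      = 0.065·0.45 + 0.187·0.136 + 0.233·0.098 + 0.033·0.185 + 0.109·0.131
      = 0.02925 + 0.025432 + 0.022834 + 0.006105 + 0.014279 = 0.0979

P(D) ≈ 0.0979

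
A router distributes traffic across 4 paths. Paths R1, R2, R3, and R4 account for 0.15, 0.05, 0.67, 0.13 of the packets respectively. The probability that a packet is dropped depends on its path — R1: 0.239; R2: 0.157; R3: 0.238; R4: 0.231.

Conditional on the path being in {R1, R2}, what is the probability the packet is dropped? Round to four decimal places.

P(L|S) ≈ 0.2185

Let S = {R1, R2}.
P(S) = 0.15 + 0.05 = 0.2.
P(L ∩ S) = 0.239·0.15 + 0.157·0.05 = 0.03585 + 0.00785 = 0.0437.
P(L | S) = 0.0437 / 0.2 = 0.218500…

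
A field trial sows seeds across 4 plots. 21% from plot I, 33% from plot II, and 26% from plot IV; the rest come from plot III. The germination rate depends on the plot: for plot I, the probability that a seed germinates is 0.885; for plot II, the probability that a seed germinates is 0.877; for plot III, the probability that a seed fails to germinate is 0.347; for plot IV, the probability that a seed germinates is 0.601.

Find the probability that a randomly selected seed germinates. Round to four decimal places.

P(G) ≈ 0.7621

P(III) = 1 − (0.21 + 0.33 + 0.26) = 0.2.
P(G|III) = 1 − 0.347 = 0.653.
P(G) = P(G|I)·P(I) + P(G|II)·P(II) + P(G|III)·P(III) + P(G|IV)·P(IV)
      = 0.885·0.21 + 0.877·0.33 + 0.653·0.2 + 0.601·0.26
      = 0.18585 + 0.28941 + 0.1306 + 0.15626 = 0.76212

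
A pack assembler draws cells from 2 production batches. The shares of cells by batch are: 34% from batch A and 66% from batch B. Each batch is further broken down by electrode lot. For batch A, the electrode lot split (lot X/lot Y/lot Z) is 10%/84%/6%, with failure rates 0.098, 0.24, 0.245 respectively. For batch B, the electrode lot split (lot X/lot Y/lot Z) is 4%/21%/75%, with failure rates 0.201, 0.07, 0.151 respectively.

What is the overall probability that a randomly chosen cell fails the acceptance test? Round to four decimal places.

P(F|A) = 0.1·0.098 + 0.84·0.24 + 0.06·0.245 = 0.0098 + 0.2016 + 0.0147 = 0.2261
P(F|B) = 0.04·0.201 + 0.21·0.07 + 0.75·0.151 = 0.00804 + 0.0147 + 0.11325 = 0.13599
By total probability over the outer partition,
P(F) = 0.34·0.2261 + 0.66·0.13599
      = 0.076874 + 0.0897534 = 0.1666274

0.1666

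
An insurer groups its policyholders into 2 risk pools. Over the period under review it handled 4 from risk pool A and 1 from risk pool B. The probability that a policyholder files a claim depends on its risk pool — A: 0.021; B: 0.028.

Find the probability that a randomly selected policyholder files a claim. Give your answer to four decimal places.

P(C) ≈ 0.0224

Total: 4 + 1 = 5.
P(A) = 4/5 = 0.8. P(B) = 1/5 = 0.2.
P(C) = P(C|A)·P(A) + P(C|B)·P(B)
      = 0.021·0.8 + 0.028·0.2
      = 0.0168 + 0.0056 = 0.0224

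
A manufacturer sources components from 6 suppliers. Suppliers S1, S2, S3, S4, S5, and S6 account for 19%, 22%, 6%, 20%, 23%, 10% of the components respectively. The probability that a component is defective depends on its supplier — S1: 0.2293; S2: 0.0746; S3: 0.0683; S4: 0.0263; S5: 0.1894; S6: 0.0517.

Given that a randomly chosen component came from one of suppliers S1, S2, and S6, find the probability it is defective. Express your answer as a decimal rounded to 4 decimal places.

Let S = {S1, S2, S6}.
P(S) = 0.19 + 0.22 + 0.1 = 0.51.
P(D ∩ S) = 0.2293·0.19 + 0.0746·0.22 + 0.0517·0.1 = 0.043567 + 0.016412 + 0.00517 = 0.065149.
P(D | S) = 0.065149 / 0.51 = 0.127743…

P(D|S) ≈ 0.1277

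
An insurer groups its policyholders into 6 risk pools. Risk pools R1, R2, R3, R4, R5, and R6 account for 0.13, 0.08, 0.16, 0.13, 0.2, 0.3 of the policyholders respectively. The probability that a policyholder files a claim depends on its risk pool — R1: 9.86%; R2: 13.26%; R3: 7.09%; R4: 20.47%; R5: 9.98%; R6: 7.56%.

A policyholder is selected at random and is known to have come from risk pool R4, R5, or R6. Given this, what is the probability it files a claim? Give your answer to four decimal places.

P(C|S) ≈ 0.1099

Let S = {R4, R5, R6}.
P(S) = 0.13 + 0.2 + 0.3 = 0.63.
P(C ∩ S) = 0.2047·0.13 + 0.0998·0.2 + 0.0756·0.3 = 0.026611 + 0.01996 + 0.02268 = 0.069251.
P(C | S) = 0.069251 / 0.63 = 0.109922…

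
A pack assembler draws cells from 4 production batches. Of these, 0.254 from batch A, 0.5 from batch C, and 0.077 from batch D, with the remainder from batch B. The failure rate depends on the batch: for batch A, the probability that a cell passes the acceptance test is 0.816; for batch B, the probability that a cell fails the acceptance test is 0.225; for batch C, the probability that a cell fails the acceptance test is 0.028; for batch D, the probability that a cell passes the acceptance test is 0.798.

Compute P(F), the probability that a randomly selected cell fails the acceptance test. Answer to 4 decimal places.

P(B) = 1 − (0.254 + 0.5 + 0.077) = 0.169.
P(F|A) = 1 − 0.816 = 0.184.
P(F|D) = 1 − 0.798 = 0.202.
Using total probability over the partition,
P(F) = P(F|A)·P(A) + P(F|B)·P(B) + P(F|C)·P(C) + P(F|D)·P(D)
      = 0.184·0.254 + 0.225·0.169 + 0.028·0.5 + 0.202·0.077
      = 0.046736 + 0.038025 + 0.014 + 0.015554 = 0.114315

0.1143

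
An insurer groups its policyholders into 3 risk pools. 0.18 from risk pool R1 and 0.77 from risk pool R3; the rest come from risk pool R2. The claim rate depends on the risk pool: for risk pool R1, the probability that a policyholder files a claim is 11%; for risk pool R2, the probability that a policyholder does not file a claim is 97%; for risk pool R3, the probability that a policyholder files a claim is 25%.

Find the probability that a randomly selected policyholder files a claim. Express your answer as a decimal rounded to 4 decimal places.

P(R2) = 1 − (0.18 + 0.77) = 0.05.
P(C|R2) = 1 − 0.97 = 0.03.
P(C) = P(C|R1)·P(R1) + P(C|R2)·P(R2) + P(C|R3)·P(R3)
      = 0.11·0.18 + 0.03·0.05 + 0.25·0.77
      = 0.0198 + 0.0015 + 0.1925 = 0.2138

P(C) ≈ 0.2138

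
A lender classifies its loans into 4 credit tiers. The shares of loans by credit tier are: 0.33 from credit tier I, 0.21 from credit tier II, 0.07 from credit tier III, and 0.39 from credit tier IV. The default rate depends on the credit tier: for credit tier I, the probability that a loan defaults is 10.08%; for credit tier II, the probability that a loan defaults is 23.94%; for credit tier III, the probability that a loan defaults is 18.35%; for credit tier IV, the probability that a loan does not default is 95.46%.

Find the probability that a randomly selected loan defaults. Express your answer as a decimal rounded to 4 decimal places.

P(D|IV) = 1 − 0.9546 = 0.0454.
Using total probability over the partition,
P(D) = P(D|I)·P(I) + P(D|II)·P(II) + P(D|III)·P(III) + P(D|IV)·P(IV)
      = 0.1008·0.33 + 0.2394·0.21 + 0.1835·0.07 + 0.0454·0.39
      = 0.033264 + 0.050274 + 0.012845 + 0.017706 = 0.114089

P(D) ≈ 0.1141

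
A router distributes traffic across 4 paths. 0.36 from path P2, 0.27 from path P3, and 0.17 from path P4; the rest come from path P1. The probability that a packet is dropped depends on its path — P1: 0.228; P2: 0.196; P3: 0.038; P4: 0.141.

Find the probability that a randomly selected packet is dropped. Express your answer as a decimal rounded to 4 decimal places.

P(P1) = 1 − (0.36 + 0.27 + 0.17) = 0.2.
P(L) = P(L|P1)·P(P1) + P(L|P2)·P(P2) + P(L|P3)·P(P3) + P(L|P4)·P(P4)
      = 0.228·0.2 + 0.196·0.36 + 0.038·0.27 + 0.141·0.17
      = 0.0456 + 0.07056 + 0.01026 + 0.02397 = 0.15039

0.1504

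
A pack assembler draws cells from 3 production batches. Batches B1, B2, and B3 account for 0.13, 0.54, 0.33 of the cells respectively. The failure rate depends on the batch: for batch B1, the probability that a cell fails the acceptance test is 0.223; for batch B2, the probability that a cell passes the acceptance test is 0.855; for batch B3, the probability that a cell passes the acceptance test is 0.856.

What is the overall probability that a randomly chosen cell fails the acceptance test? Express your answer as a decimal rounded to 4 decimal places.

P(F|B2) = 1 − 0.855 = 0.145.
P(F|B3) = 1 − 0.856 = 0.144.
Summing over the partition,
P(F) = P(F|B1)·P(B1) + P(F|B2)·P(B2) + P(F|B3)·P(B3)
      = 0.223·0.13 + 0.145·0.54 + 0.144·0.33
      = 0.02899 + 0.0783 + 0.04752 = 0.15481

0.1548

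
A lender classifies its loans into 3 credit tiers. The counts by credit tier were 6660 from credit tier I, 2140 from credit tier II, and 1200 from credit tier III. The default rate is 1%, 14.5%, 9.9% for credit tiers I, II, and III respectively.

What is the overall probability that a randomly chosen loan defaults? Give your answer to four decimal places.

0.0496

Total: 6660 + 2140 + 1200 = 10000.
P(I) = 6660/10000 = 0.666. P(II) = 2140/10000 = 0.214. P(III) = 1200/10000 = 0.12.
P(D) = P(D|I)·P(I) + P(D|II)·P(II) + P(D|III)·P(III)
      = 0.01·0.666 + 0.145·0.214 + 0.099·0.12
      = 0.00666 + 0.03103 + 0.01188 = 0.04957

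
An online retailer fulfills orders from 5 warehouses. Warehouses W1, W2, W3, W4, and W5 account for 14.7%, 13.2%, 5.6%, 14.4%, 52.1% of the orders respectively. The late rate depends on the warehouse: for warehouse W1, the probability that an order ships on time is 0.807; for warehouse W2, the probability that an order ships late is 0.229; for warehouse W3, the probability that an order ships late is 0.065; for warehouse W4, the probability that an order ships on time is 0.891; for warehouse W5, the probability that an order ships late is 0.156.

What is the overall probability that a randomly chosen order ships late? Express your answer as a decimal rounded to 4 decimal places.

0.1592

P(L|W1) = 1 − 0.807 = 0.193.
P(L|W4) = 1 − 0.891 = 0.109.
P(L) = P(L|W1)·P(W1) + P(L|W2)·P(W2) + P(L|W3)·P(W3) + P(L|W4)·P(W4) + P(L|W5)·P(W5)
      = 0.193·0.147 + 0.229·0.132 + 0.065·0.056 + 0.109·0.144 + 0.156·0.521
      = 0.028371 + 0.030228 + 0.00364 + 0.015696 + 0.081276 = 0.159211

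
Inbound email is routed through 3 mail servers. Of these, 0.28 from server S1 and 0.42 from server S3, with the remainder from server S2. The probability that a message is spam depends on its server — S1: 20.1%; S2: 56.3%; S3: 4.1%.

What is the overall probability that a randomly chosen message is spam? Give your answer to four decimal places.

P(S2) = 1 − (0.28 + 0.42) = 0.3.
P(S) = P(S|S1)·P(S1) + P(S|S2)·P(S2) + P(S|S3)·P(S3)
      = 0.201·0.28 + 0.563·0.3 + 0.041·0.42
      = 0.05628 + 0.1689 + 0.01722 = 0.2424

P(S) ≈ 0.2424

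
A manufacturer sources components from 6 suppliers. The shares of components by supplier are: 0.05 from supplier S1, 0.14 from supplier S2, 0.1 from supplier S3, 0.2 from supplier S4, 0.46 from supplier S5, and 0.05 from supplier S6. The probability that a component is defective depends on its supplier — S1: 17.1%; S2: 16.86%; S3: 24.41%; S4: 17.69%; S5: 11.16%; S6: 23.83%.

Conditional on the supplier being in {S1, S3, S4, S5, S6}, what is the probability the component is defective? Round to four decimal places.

Let S = {S1, S3, S4, S5, S6}.
P(S) = 0.05 + 0.1 + 0.2 + 0.46 + 0.05 = 0.86.
P(D ∩ S) = 0.171·0.05 + 0.2441·0.1 + 0.1769·0.2 + 0.1116·0.46 + 0.2383·0.05 = 0.00855 + 0.02441 + 0.03538 + 0.051336 + 0.011915 = 0.131591.
P(D | S) = 0.131591 / 0.86 = 0.153013…

P(D|S) ≈ 0.1530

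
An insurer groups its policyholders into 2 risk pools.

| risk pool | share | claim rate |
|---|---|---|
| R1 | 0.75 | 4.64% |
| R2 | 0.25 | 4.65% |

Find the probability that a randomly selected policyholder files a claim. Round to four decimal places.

0.0464

P(C) = P(C|R1)·P(R1) + P(C|R2)·P(R2)
      = 0.0464·0.75 + 0.0465·0.25
      = 0.0348 + 0.011625 = 0.046425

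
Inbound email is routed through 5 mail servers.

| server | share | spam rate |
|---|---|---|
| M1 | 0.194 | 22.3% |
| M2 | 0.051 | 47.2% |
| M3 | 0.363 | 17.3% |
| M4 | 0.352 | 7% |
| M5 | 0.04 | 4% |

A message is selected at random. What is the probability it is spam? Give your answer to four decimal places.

P(S) ≈ 0.1564

Using total probability over the partition,
P(S) = P(S|M1)·P(M1) + P(S|M2)·P(M2) + P(S|M3)·P(M3) + P(S|M4)·P(M4) + P(S|M5)·P(M5)
      = 0.223·0.194 + 0.472·0.051 + 0.173·0.363 + 0.07·0.352 + 0.04·0.04
      = 0.043262 + 0.024072 + 0.062799 + 0.02464 + 0.0016 = 0.156373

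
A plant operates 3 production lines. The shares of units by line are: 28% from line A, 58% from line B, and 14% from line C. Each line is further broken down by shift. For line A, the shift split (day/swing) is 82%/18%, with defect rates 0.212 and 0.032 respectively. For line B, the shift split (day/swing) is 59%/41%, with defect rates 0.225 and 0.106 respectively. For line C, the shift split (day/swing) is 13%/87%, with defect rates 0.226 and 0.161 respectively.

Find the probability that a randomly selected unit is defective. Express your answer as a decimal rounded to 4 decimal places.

P(D) ≈ 0.1762

P(D|A) = 0.82·0.212 + 0.18·0.032 = 0.17384 + 0.00576 = 0.1796
P(D|B) = 0.59·0.225 + 0.41·0.106 = 0.13275 + 0.04346 = 0.17621
P(D|C) = 0.13·0.226 + 0.87·0.161 = 0.02938 + 0.14007 = 0.16945
Then overall,
P(D) = 0.28·0.1796 + 0.58·0.17621 + 0.14·0.16945
      = 0.050288 + 0.1022018 + 0.023723 = 0.1762128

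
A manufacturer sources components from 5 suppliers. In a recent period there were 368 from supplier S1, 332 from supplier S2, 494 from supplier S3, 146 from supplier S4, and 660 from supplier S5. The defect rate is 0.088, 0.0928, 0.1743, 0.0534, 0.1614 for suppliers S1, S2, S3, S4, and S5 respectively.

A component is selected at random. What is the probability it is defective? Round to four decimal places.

Total: 368 + 332 + 494 + 146 + 660 = 2000.
P(S1) = 368/2000 = 0.184. P(S2) = 332/2000 = 0.166. P(S3) = 494/2000 = 0.247. P(S4) = 146/2000 = 0.073. P(S5) = 660/2000 = 0.33.
Using total probability over the partition,
P(D) = P(D|S1)·P(S1) + P(D|S2)·P(S2) + P(D|S3)·P(S3) + P(D|S4)·P(S4) + P(D|S5)·P(S5)
      = 0.088·0.184 + 0.0928·0.166 + 0.1743·0.247 + 0.0534·0.073 + 0.1614·0.33
      = 0.016192 + 0.0154048 + 0.0430521 + 0.0038982 + 0.053262 = 0.1318091

0.1318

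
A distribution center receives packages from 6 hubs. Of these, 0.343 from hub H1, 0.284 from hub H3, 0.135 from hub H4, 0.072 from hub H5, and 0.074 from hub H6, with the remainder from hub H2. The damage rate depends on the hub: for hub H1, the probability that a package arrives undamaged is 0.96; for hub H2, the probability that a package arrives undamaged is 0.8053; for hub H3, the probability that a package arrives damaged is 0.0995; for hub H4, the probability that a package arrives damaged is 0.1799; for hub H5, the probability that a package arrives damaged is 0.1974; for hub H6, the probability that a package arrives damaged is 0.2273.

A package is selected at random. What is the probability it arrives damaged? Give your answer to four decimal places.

P(D) ≈ 0.1152

P(H2) = 1 − (0.343 + 0.284 + 0.135 + 0.072 + 0.074) = 0.092.
P(D|H1) = 1 − 0.96 = 0.04.
P(D|H2) = 1 − 0.8053 = 0.1947.
By the law of total probability,
P(D) = P(D|H1)·P(H1) + P(D|H2)·P(H2) + P(D|H3)·P(H3) + P(D|H4)·P(H4) + P(D|H5)·P(H5) + P(D|H6)·P(H6)
      = 0.04·0.343 + 0.1947·0.092 + 0.0995·0.284 + 0.1799·0.135 + 0.1974·0.072 + 0.2273·0.074
      = 0.01372 + 0.0179124 + 0.028258 + 0.0242865 + 0.0142128 + 0.0168202 = 0.1152099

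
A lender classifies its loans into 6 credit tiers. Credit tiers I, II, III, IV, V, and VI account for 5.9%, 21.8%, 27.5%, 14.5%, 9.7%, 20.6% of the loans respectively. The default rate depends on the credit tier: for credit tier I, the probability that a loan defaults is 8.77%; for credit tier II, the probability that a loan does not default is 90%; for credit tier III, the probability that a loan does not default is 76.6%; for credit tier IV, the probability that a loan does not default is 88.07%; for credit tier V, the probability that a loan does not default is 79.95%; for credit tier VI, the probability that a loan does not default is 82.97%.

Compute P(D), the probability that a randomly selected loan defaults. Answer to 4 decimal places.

P(D|II) = 1 − 0.9 = 0.1.
P(D|III) = 1 − 0.766 = 0.234.
P(D|IV) = 1 − 0.8807 = 0.1193.
P(D|V) = 1 − 0.7995 = 0.2005.
P(D|VI) = 1 − 0.8297 = 0.1703.
P(D) = P(D|I)·P(I) + P(D|II)·P(II) + P(D|III)·P(III) + P(D|IV)·P(IV) + P(D|V)·P(V) + P(D|VI)·P(VI)
      = 0.0877·0.059 + 0.1·0.218 + 0.234·0.275 + 0.1193·0.145 + 0.2005·0.097 + 0.1703·0.206
      = 0.0051743 + 0.0218 + 0.06435 + 0.0172985 + 0.0194485 + 0.0350818 = 0.1631531

P(D) ≈ 0.1632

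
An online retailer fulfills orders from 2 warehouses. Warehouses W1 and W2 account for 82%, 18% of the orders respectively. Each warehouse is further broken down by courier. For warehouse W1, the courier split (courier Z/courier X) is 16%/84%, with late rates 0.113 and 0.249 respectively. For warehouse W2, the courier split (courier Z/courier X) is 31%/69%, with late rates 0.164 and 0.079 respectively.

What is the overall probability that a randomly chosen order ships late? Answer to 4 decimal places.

P(L|W1) = 0.16·0.113 + 0.84·0.249 = 0.01808 + 0.20916 = 0.22724
P(L|W2) = 0.31·0.164 + 0.69·0.079 = 0.05084 + 0.05451 = 0.10535
Then overall,
P(L) = 0.82·0.22724 + 0.18·0.10535
      = 0.1863368 + 0.018963 = 0.2052998

0.2053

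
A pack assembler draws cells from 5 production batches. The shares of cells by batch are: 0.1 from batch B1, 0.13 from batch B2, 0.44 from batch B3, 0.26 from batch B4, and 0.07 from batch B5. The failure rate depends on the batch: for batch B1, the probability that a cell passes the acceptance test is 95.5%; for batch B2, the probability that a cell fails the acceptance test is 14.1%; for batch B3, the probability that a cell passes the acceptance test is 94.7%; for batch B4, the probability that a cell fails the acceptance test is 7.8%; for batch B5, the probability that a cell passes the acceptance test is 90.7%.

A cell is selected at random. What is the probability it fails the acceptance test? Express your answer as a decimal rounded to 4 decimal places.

P(F|B1) = 1 − 0.955 = 0.045.
P(F|B3) = 1 − 0.947 = 0.053.
P(F|B5) = 1 − 0.907 = 0.093.
P(F) = P(F|B1)·P(B1) + P(F|B2)·P(B2) + P(F|B3)·P(B3) + P(F|B4)·P(B4) + P(F|B5)·P(B5)
      = 0.045·0.1 + 0.141·0.13 + 0.053·0.44 + 0.078·0.26 + 0.093·0.07
      = 0.0045 + 0.01833 + 0.02332 + 0.02028 + 0.00651 = 0.07294

0.0729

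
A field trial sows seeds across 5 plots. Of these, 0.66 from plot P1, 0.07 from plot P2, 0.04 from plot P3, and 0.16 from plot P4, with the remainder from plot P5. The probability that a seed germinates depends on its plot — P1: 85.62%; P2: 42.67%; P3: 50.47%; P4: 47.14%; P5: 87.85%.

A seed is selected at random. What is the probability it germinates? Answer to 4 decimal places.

P(P5) = 1 − (0.66 + 0.07 + 0.04 + 0.16) = 0.07.
Summing over the partition,
P(G) = P(G|P1)·P(P1) + P(G|P2)·P(P2) + P(G|P3)·P(P3) + P(G|P4)·P(P4) + P(G|P5)·P(P5)
      = 0.8562·0.66 + 0.4267·0.07 + 0.5047·0.04 + 0.4714·0.16 + 0.8785·0.07
      = 0.565092 + 0.029869 + 0.020188 + 0.075424 + 0.061495 = 0.752068

0.7521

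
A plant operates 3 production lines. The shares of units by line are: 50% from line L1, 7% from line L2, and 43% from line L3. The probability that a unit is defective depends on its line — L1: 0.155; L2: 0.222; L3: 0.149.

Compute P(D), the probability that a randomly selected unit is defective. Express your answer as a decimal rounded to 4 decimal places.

P(D) = P(D|L1)·P(L1) + P(D|L2)·P(L2) + P(D|L3)·P(L3)
      = 0.155·0.5 + 0.222·0.07 + 0.149·0.43
      = 0.0775 + 0.01554 + 0.06407 = 0.15711

P(D) ≈ 0.1571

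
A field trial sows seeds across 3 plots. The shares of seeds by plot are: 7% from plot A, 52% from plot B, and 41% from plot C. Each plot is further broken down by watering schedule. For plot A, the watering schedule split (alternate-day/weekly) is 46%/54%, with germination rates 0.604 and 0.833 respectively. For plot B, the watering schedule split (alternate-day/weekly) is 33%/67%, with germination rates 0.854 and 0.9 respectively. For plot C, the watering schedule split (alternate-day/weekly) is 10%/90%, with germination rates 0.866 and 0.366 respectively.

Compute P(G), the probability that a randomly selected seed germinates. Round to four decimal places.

P(G|A) = 0.46·0.604 + 0.54·0.833 = 0.27784 + 0.44982 = 0.72766
P(G|B) = 0.33·0.854 + 0.67·0.9 = 0.28182 + 0.603 = 0.88482
P(G|C) = 0.1·0.866 + 0.9·0.366 = 0.0866 + 0.3294 = 0.416
Then overall,
P(G) = 0.07·0.72766 + 0.52·0.88482 + 0.41·0.416
      = 0.0509362 + 0.4601064 + 0.17056 = 0.6816026

P(G) ≈ 0.6816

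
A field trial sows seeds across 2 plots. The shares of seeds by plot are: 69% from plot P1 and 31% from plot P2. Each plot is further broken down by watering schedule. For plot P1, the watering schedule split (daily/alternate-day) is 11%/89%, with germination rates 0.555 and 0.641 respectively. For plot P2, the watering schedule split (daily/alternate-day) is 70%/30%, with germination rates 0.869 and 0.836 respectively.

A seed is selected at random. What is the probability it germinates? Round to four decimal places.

0.7021

P(G|P1) = 0.11·0.555 + 0.89·0.641 = 0.06105 + 0.57049 = 0.63154
P(G|P2) = 0.7·0.869 + 0.3·0.836 = 0.6083 + 0.2508 = 0.8591
Then overall,
P(G) = 0.69·0.63154 + 0.31·0.8591
      = 0.4357626 + 0.266321 = 0.7020836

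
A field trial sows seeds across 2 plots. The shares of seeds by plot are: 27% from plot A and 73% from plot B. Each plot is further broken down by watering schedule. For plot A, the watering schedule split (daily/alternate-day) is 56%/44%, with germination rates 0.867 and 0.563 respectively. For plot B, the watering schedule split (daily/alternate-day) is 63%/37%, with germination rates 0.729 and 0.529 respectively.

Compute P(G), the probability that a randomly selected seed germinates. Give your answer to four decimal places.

P(G) ≈ 0.6761

P(G|A) = 0.56·0.867 + 0.44·0.563 = 0.48552 + 0.24772 = 0.73324
P(G|B) = 0.63·0.729 + 0.37·0.529 = 0.45927 + 0.19573 = 0.655
By total probability over the outer partition,
P(G) = 0.27·0.73324 + 0.73·0.655
      = 0.1979748 + 0.47815 = 0.6761248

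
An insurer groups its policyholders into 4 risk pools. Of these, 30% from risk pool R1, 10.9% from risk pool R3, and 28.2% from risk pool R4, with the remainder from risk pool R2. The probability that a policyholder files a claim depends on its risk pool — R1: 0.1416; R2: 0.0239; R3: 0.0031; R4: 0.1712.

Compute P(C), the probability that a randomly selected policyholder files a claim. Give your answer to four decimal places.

0.0985

P(R2) = 1 − (0.3 + 0.109 + 0.282) = 0.309.
Summing over the partition,
P(C) = P(C|R1)·P(R1) + P(C|R2)·P(R2) + P(C|R3)·P(R3) + P(C|R4)·P(R4)
      = 0.1416·0.3 + 0.0239·0.309 + 0.0031·0.109 + 0.1712·0.282
      = 0.04248 + 0.0073851 + 0.0003379 + 0.0482784 = 0.0984814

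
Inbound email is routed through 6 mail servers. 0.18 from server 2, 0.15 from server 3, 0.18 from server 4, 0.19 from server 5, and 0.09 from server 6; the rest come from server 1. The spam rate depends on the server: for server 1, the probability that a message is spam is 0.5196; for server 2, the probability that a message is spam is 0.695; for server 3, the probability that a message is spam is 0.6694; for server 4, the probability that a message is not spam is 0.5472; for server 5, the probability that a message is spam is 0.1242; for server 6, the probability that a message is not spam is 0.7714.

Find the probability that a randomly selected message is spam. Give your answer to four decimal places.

P(1) = 1 − (0.18 + 0.15 + 0.18 + 0.19 + 0.09) = 0.21.
P(S|4) = 1 − 0.5472 = 0.4528.
P(S|6) = 1 − 0.7714 = 0.2286.
P(S) = P(S|1)·P(1) + P(S|2)·P(2) + P(S|3)·P(3) + P(S|4)·P(4) + P(S|5)·P(5) + P(S|6)·P(6)
      = 0.5196·0.21 + 0.695·0.18 + 0.6694·0.15 + 0.4528·0.18 + 0.1242·0.19 + 0.2286·0.09
      = 0.109116 + 0.1251 + 0.10041 + 0.081504 + 0.023598 + 0.020574 = 0.460302

0.4603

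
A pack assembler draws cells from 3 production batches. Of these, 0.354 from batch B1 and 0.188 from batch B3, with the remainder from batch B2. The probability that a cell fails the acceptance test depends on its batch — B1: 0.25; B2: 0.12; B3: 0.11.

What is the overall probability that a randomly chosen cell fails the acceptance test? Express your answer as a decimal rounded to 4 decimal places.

P(B2) = 1 − (0.354 + 0.188) = 0.458.
Using total probability over the partition,
P(F) = P(F|B1)·P(B1) + P(F|B2)·P(B2) + P(F|B3)·P(B3)
      = 0.25·0.354 + 0.12·0.458 + 0.11·0.188
      = 0.0885 + 0.05496 + 0.02068 = 0.16414

0.1641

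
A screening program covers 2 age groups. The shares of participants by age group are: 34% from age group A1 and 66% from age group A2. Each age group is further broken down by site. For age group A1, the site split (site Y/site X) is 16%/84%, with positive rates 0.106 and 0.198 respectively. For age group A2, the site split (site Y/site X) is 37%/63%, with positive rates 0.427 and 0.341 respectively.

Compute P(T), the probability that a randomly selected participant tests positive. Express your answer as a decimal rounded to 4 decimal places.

P(T|A1) = 0.16·0.106 + 0.84·0.198 = 0.01696 + 0.16632 = 0.18328
P(T|A2) = 0.37·0.427 + 0.63·0.341 = 0.15799 + 0.21483 = 0.37282
Then overall,
P(T) = 0.34·0.18328 + 0.66·0.37282
      = 0.0623152 + 0.2460612 = 0.3083764

0.3084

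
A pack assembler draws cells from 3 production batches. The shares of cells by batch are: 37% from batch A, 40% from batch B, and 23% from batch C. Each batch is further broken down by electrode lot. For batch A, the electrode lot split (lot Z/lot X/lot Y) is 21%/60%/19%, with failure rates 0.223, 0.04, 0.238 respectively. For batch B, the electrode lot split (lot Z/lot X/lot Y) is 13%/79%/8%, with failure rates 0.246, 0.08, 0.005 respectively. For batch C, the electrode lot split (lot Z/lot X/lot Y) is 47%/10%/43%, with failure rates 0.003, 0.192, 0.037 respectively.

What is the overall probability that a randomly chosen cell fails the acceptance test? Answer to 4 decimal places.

P(F|A) = 0.21·0.223 + 0.6·0.04 + 0.19·0.238 = 0.04683 + 0.024 + 0.04522 = 0.11605
P(F|B) = 0.13·0.246 + 0.79·0.08 + 0.08·0.005 = 0.03198 + 0.0632 + 0.0004 = 0.09558
P(F|C) = 0.47·0.003 + 0.1·0.192 + 0.43·0.037 = 0.00141 + 0.0192 + 0.01591 = 0.03652
Then overall,
P(F) = 0.37·0.11605 + 0.4·0.09558 + 0.23·0.03652
      = 0.0429385 + 0.038232 + 0.0083996 = 0.0895701

P(F) ≈ 0.0896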